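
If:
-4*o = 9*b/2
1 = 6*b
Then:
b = 1/6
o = -3/16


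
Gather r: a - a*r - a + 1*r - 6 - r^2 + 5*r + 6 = -r^2 + r*(6 - a)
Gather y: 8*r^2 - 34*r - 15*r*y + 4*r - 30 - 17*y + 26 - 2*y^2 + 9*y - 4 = 8*r^2 - 30*r - 2*y^2 + y*(-15*r - 8) - 8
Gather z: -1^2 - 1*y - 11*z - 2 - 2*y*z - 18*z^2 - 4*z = -y - 18*z^2 + z*(-2*y - 15) - 3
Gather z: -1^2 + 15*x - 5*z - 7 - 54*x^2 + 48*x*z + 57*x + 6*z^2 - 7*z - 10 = -54*x^2 + 72*x + 6*z^2 + z*(48*x - 12) - 18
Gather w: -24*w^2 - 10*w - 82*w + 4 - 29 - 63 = -24*w^2 - 92*w - 88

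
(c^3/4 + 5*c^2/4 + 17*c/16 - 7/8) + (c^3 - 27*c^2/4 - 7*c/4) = 5*c^3/4 - 11*c^2/2 - 11*c/16 - 7/8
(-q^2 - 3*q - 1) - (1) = -q^2 - 3*q - 2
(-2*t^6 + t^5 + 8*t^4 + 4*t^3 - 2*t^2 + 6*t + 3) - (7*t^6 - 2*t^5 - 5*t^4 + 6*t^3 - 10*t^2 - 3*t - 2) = -9*t^6 + 3*t^5 + 13*t^4 - 2*t^3 + 8*t^2 + 9*t + 5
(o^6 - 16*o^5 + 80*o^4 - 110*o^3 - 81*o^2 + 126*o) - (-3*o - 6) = o^6 - 16*o^5 + 80*o^4 - 110*o^3 - 81*o^2 + 129*o + 6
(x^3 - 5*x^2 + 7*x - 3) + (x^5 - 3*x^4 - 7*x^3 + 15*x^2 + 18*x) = x^5 - 3*x^4 - 6*x^3 + 10*x^2 + 25*x - 3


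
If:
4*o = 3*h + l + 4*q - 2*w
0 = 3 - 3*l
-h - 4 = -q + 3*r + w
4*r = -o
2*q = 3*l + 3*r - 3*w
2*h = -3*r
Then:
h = 9/7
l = 1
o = 24/7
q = 12/7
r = -6/7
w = -1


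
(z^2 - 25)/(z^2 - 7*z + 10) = (z + 5)/(z - 2)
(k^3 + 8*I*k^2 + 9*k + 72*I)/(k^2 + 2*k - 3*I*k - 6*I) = (k^2 + 11*I*k - 24)/(k + 2)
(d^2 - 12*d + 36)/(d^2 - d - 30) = (d - 6)/(d + 5)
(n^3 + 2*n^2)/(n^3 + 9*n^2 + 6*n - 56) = n^2*(n + 2)/(n^3 + 9*n^2 + 6*n - 56)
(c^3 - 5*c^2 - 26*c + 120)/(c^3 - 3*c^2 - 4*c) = (c^2 - c - 30)/(c*(c + 1))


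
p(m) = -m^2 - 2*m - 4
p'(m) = -2*m - 2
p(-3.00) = -7.00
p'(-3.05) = 4.10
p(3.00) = -19.00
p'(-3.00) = 4.00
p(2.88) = -18.05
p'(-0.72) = -0.56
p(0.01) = -4.02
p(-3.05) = -7.20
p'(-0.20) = -1.60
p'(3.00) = -8.00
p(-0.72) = -3.08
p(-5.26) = -21.15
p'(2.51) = -7.02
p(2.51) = -15.32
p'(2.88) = -7.76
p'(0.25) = -2.50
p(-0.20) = -3.64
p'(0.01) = -2.02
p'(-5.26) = 8.52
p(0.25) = -4.56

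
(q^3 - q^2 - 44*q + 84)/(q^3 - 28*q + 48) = (q^2 + q - 42)/(q^2 + 2*q - 24)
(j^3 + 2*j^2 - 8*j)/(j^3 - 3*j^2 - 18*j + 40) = j/(j - 5)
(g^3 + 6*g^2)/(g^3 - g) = g*(g + 6)/(g^2 - 1)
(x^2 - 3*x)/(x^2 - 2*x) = (x - 3)/(x - 2)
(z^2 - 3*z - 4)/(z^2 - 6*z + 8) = (z + 1)/(z - 2)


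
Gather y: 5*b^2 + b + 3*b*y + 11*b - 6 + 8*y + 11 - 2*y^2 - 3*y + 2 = 5*b^2 + 12*b - 2*y^2 + y*(3*b + 5) + 7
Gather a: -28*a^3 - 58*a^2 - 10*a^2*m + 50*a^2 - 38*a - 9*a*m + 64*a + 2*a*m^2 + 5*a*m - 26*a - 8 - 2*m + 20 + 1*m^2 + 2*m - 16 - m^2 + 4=-28*a^3 + a^2*(-10*m - 8) + a*(2*m^2 - 4*m)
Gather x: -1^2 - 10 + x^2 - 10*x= x^2 - 10*x - 11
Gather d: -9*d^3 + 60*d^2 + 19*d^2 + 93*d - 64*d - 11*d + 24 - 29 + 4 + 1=-9*d^3 + 79*d^2 + 18*d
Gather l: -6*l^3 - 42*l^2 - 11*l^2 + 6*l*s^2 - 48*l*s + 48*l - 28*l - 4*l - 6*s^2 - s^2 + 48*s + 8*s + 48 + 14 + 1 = -6*l^3 - 53*l^2 + l*(6*s^2 - 48*s + 16) - 7*s^2 + 56*s + 63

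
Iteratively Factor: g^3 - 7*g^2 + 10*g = (g)*(g^2 - 7*g + 10) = g*(g - 5)*(g - 2)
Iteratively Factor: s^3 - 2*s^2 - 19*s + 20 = (s - 1)*(s^2 - s - 20) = (s - 5)*(s - 1)*(s + 4)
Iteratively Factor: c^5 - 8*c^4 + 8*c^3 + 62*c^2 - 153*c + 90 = (c - 3)*(c^4 - 5*c^3 - 7*c^2 + 41*c - 30) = (c - 3)*(c - 1)*(c^3 - 4*c^2 - 11*c + 30) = (c - 3)*(c - 1)*(c + 3)*(c^2 - 7*c + 10) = (c - 5)*(c - 3)*(c - 1)*(c + 3)*(c - 2)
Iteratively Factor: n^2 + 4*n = (n + 4)*(n)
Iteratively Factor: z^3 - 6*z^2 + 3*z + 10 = (z - 2)*(z^2 - 4*z - 5) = (z - 5)*(z - 2)*(z + 1)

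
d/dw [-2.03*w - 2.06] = -2.03000000000000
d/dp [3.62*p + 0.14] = 3.62000000000000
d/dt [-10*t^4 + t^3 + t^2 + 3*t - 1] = -40*t^3 + 3*t^2 + 2*t + 3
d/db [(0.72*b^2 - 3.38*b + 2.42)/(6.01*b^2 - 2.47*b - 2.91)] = (18.5354*b^2 - 33.2788*b + 15.8132)/(36.1201*b^4 - 29.6894*b^3 - 28.8773*b^2 + 14.3754*b + 8.4681)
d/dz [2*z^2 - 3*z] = 4*z - 3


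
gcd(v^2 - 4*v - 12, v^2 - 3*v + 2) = 1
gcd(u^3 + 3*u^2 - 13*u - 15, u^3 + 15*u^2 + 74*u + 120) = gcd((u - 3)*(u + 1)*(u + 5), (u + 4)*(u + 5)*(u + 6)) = u + 5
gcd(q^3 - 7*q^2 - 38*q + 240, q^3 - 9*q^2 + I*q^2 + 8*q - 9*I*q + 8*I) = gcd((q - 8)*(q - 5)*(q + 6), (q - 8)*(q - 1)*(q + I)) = q - 8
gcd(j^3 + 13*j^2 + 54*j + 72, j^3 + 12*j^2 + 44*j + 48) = j^2 + 10*j + 24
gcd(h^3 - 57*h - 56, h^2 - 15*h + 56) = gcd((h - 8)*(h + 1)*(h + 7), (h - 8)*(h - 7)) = h - 8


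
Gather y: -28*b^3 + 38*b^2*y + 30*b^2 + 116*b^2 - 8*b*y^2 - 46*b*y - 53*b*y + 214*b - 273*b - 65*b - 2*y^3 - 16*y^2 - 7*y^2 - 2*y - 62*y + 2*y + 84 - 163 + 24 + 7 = -28*b^3 + 146*b^2 - 124*b - 2*y^3 + y^2*(-8*b - 23) + y*(38*b^2 - 99*b - 62) - 48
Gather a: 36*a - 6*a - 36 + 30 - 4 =30*a - 10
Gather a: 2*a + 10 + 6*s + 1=2*a + 6*s + 11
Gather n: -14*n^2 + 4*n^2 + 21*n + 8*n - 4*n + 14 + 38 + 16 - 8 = -10*n^2 + 25*n + 60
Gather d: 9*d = 9*d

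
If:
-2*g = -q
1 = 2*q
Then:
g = 1/4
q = 1/2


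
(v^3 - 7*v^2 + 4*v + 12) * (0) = 0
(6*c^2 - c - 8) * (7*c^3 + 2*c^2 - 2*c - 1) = 42*c^5 + 5*c^4 - 70*c^3 - 20*c^2 + 17*c + 8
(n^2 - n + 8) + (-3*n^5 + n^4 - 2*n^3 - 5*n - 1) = -3*n^5 + n^4 - 2*n^3 + n^2 - 6*n + 7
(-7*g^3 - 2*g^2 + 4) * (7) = -49*g^3 - 14*g^2 + 28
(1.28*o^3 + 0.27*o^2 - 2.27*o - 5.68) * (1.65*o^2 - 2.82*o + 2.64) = 2.112*o^5 - 3.1641*o^4 - 1.1277*o^3 - 2.2578*o^2 + 10.0248*o - 14.9952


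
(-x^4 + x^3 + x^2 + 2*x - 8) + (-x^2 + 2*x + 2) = -x^4 + x^3 + 4*x - 6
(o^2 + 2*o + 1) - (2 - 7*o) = o^2 + 9*o - 1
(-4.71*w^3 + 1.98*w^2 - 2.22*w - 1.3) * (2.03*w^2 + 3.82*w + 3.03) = -9.5613*w^5 - 13.9728*w^4 - 11.2143*w^3 - 5.12*w^2 - 11.6926*w - 3.939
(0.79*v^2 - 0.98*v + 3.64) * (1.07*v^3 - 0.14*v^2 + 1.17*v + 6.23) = 0.8453*v^5 - 1.1592*v^4 + 4.9563*v^3 + 3.2655*v^2 - 1.8466*v + 22.6772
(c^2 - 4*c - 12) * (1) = c^2 - 4*c - 12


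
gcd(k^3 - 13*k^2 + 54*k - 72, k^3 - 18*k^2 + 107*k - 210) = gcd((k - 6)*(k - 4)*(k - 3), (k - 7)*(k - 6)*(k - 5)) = k - 6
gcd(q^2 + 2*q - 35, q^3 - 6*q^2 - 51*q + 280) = q^2 + 2*q - 35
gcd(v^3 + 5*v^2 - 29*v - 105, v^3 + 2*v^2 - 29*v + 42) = v + 7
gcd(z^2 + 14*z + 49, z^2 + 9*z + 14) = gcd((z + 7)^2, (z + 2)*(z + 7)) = z + 7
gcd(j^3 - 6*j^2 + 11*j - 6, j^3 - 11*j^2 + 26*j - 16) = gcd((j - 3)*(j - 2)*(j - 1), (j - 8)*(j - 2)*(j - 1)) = j^2 - 3*j + 2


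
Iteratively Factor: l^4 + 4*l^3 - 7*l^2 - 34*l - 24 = (l + 4)*(l^3 - 7*l - 6) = (l + 1)*(l + 4)*(l^2 - l - 6) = (l - 3)*(l + 1)*(l + 4)*(l + 2)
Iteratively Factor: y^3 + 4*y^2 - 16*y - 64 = (y + 4)*(y^2 - 16) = (y - 4)*(y + 4)*(y + 4)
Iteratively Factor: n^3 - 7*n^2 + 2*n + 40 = (n - 4)*(n^2 - 3*n - 10) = (n - 4)*(n + 2)*(n - 5)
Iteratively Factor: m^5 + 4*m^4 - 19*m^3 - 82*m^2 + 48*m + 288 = (m - 4)*(m^4 + 8*m^3 + 13*m^2 - 30*m - 72) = (m - 4)*(m + 3)*(m^3 + 5*m^2 - 2*m - 24) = (m - 4)*(m + 3)^2*(m^2 + 2*m - 8) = (m - 4)*(m - 2)*(m + 3)^2*(m + 4)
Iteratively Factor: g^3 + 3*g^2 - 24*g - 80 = (g + 4)*(g^2 - g - 20) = (g - 5)*(g + 4)*(g + 4)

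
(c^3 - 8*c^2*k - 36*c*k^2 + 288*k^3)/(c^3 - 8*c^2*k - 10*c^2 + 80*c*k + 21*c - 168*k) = (c^2 - 36*k^2)/(c^2 - 10*c + 21)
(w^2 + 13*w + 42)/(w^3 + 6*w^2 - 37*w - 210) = (w + 6)/(w^2 - w - 30)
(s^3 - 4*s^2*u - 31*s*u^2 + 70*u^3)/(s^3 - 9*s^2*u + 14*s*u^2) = (s + 5*u)/s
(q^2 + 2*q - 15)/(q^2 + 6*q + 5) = (q - 3)/(q + 1)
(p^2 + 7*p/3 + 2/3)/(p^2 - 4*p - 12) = (p + 1/3)/(p - 6)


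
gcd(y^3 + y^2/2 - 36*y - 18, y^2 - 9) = 1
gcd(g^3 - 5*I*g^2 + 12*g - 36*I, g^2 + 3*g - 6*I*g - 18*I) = g - 6*I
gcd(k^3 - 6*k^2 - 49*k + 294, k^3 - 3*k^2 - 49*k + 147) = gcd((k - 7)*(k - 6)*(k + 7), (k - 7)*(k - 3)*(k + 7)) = k^2 - 49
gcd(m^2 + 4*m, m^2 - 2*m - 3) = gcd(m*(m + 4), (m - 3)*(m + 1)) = 1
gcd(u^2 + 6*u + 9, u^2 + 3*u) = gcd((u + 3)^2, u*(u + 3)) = u + 3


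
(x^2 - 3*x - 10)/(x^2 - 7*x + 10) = (x + 2)/(x - 2)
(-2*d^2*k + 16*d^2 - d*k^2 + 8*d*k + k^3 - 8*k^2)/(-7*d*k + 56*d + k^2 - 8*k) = (2*d^2 + d*k - k^2)/(7*d - k)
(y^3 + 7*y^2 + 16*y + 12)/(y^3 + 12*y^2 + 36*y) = (y^3 + 7*y^2 + 16*y + 12)/(y*(y^2 + 12*y + 36))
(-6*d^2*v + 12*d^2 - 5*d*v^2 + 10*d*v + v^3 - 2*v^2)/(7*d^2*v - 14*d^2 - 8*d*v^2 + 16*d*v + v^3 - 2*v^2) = (-6*d^2 - 5*d*v + v^2)/(7*d^2 - 8*d*v + v^2)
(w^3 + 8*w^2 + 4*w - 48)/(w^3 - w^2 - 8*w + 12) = (w^2 + 10*w + 24)/(w^2 + w - 6)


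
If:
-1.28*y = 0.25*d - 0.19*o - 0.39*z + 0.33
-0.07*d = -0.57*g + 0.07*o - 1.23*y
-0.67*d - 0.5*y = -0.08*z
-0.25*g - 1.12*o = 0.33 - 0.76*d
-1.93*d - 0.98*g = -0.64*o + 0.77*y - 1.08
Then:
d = 0.25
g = 0.68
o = -0.28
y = -0.32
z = 0.10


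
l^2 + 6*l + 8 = (l + 2)*(l + 4)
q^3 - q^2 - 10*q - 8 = (q - 4)*(q + 1)*(q + 2)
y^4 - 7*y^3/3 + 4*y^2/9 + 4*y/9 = y*(y - 2)*(y - 2/3)*(y + 1/3)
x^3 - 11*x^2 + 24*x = x*(x - 8)*(x - 3)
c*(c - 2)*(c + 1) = c^3 - c^2 - 2*c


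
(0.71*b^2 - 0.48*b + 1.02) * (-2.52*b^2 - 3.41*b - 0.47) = -1.7892*b^4 - 1.2115*b^3 - 1.2673*b^2 - 3.2526*b - 0.4794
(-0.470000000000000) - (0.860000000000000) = -1.33000000000000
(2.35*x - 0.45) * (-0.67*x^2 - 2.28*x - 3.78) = -1.5745*x^3 - 5.0565*x^2 - 7.857*x + 1.701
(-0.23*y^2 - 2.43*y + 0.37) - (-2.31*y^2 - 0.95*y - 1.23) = 2.08*y^2 - 1.48*y + 1.6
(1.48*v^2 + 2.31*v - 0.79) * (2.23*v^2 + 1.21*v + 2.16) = 3.3004*v^4 + 6.9421*v^3 + 4.2302*v^2 + 4.0337*v - 1.7064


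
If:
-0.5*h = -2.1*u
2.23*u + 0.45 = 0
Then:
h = -0.85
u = -0.20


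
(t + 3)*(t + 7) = t^2 + 10*t + 21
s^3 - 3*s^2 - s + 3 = (s - 3)*(s - 1)*(s + 1)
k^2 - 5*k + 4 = (k - 4)*(k - 1)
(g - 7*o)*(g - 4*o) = g^2 - 11*g*o + 28*o^2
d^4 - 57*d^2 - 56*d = d*(d - 8)*(d + 1)*(d + 7)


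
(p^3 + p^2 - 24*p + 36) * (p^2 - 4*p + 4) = p^5 - 3*p^4 - 24*p^3 + 136*p^2 - 240*p + 144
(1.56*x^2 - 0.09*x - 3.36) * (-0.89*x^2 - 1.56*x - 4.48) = -1.3884*x^4 - 2.3535*x^3 - 3.858*x^2 + 5.6448*x + 15.0528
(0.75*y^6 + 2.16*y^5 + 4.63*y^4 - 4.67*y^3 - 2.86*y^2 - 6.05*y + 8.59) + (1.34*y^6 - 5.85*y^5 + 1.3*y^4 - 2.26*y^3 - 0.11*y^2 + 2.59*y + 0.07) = 2.09*y^6 - 3.69*y^5 + 5.93*y^4 - 6.93*y^3 - 2.97*y^2 - 3.46*y + 8.66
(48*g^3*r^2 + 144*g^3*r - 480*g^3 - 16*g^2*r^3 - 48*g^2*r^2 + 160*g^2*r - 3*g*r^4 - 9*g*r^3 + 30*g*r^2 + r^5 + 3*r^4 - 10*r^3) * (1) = 48*g^3*r^2 + 144*g^3*r - 480*g^3 - 16*g^2*r^3 - 48*g^2*r^2 + 160*g^2*r - 3*g*r^4 - 9*g*r^3 + 30*g*r^2 + r^5 + 3*r^4 - 10*r^3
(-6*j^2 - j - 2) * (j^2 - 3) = -6*j^4 - j^3 + 16*j^2 + 3*j + 6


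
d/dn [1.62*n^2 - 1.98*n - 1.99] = 3.24*n - 1.98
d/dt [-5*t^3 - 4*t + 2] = -15*t^2 - 4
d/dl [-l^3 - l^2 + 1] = l*(-3*l - 2)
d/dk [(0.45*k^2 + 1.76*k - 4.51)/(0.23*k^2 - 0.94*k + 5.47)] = (-0.8278*k^2 + 6.9976*k + 5.3878)/(0.0529*k^4 - 0.4324*k^3 + 3.3998*k^2 - 10.2836*k + 29.9209)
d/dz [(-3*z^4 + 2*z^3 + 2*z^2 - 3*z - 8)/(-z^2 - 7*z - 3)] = (6*z^5 + 61*z^4 + 8*z^3 - 35*z^2 - 28*z - 47)/(z^4 + 14*z^3 + 55*z^2 + 42*z + 9)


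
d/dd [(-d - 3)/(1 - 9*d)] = -28/(9*d - 1)^2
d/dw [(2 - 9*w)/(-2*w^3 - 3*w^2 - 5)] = 3*(6*w^3 + 9*w^2 - 2*w*(w + 1)*(9*w - 2) + 15)/(2*w^3 + 3*w^2 + 5)^2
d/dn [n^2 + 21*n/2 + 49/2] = 2*n + 21/2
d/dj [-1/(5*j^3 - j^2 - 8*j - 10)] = (15*j^2 - 2*j - 8)/(-5*j^3 + j^2 + 8*j + 10)^2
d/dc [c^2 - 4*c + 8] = 2*c - 4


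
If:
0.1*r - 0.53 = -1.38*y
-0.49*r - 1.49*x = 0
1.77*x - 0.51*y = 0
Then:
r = -0.36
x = 0.12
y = 0.41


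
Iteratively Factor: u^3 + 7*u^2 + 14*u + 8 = (u + 4)*(u^2 + 3*u + 2) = (u + 2)*(u + 4)*(u + 1)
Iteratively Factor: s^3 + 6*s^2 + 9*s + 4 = (s + 1)*(s^2 + 5*s + 4) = (s + 1)*(s + 4)*(s + 1)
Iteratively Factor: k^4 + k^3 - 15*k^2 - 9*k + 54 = (k - 3)*(k^3 + 4*k^2 - 3*k - 18) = (k - 3)*(k + 3)*(k^2 + k - 6) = (k - 3)*(k + 3)^2*(k - 2)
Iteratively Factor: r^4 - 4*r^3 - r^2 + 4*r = (r - 1)*(r^3 - 3*r^2 - 4*r) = (r - 4)*(r - 1)*(r^2 + r) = r*(r - 4)*(r - 1)*(r + 1)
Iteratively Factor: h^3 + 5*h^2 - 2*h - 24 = (h + 4)*(h^2 + h - 6) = (h + 3)*(h + 4)*(h - 2)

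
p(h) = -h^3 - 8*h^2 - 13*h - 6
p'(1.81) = -51.79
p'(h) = -3*h^2 - 16*h - 13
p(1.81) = -61.67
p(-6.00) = 0.00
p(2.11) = -78.44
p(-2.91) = -11.27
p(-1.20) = -0.19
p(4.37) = -299.04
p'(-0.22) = -9.63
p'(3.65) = -111.37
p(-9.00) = 192.00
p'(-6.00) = -25.00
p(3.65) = -208.66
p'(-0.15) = -10.67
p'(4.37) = -140.21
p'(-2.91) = 8.16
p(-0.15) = -4.23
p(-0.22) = -3.52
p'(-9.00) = -112.00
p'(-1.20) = 1.88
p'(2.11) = -60.12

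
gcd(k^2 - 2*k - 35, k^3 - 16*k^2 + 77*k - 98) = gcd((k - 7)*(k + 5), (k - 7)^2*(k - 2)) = k - 7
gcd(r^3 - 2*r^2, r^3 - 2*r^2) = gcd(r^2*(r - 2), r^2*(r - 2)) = r^3 - 2*r^2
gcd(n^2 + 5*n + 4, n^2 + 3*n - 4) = n + 4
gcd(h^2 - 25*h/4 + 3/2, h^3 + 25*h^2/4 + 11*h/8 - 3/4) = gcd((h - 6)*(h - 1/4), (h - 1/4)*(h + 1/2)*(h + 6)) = h - 1/4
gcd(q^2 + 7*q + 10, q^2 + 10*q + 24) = 1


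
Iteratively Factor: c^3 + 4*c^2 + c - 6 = (c + 3)*(c^2 + c - 2) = (c + 2)*(c + 3)*(c - 1)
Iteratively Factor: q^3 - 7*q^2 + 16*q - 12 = (q - 3)*(q^2 - 4*q + 4) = (q - 3)*(q - 2)*(q - 2)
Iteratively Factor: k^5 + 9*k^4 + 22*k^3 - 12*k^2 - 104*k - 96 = (k + 2)*(k^4 + 7*k^3 + 8*k^2 - 28*k - 48) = (k + 2)*(k + 4)*(k^3 + 3*k^2 - 4*k - 12) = (k + 2)^2*(k + 4)*(k^2 + k - 6) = (k + 2)^2*(k + 3)*(k + 4)*(k - 2)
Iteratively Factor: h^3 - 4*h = (h - 2)*(h^2 + 2*h) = h*(h - 2)*(h + 2)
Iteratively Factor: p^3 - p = (p - 1)*(p^2 + p) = p*(p - 1)*(p + 1)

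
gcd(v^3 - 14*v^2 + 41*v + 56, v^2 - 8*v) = v - 8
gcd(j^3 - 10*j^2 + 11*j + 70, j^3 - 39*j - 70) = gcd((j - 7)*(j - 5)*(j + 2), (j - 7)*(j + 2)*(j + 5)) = j^2 - 5*j - 14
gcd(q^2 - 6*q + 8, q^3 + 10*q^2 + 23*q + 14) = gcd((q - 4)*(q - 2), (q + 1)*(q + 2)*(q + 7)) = 1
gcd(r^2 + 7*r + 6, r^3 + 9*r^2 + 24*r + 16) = r + 1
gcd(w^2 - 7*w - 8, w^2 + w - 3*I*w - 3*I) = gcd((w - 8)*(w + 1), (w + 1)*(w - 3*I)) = w + 1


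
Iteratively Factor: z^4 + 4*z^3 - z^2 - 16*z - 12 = (z + 1)*(z^3 + 3*z^2 - 4*z - 12) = (z + 1)*(z + 3)*(z^2 - 4) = (z + 1)*(z + 2)*(z + 3)*(z - 2)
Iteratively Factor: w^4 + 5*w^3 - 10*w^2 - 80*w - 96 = (w + 3)*(w^3 + 2*w^2 - 16*w - 32) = (w + 2)*(w + 3)*(w^2 - 16) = (w + 2)*(w + 3)*(w + 4)*(w - 4)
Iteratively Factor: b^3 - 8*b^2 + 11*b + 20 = (b - 5)*(b^2 - 3*b - 4) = (b - 5)*(b - 4)*(b + 1)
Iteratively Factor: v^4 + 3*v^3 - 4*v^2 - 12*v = (v)*(v^3 + 3*v^2 - 4*v - 12) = v*(v - 2)*(v^2 + 5*v + 6) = v*(v - 2)*(v + 2)*(v + 3)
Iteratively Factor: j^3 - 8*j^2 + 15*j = (j)*(j^2 - 8*j + 15) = j*(j - 5)*(j - 3)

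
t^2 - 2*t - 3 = (t - 3)*(t + 1)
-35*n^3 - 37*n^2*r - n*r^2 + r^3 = (-7*n + r)*(n + r)*(5*n + r)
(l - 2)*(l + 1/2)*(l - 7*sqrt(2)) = l^3 - 7*sqrt(2)*l^2 - 3*l^2/2 - l + 21*sqrt(2)*l/2 + 7*sqrt(2)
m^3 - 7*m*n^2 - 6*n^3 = (m - 3*n)*(m + n)*(m + 2*n)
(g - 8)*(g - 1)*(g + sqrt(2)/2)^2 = g^4 - 9*g^3 + sqrt(2)*g^3 - 9*sqrt(2)*g^2 + 17*g^2/2 - 9*g/2 + 8*sqrt(2)*g + 4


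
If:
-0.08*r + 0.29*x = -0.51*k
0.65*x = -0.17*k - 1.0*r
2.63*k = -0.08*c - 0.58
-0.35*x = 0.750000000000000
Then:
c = -53.26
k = 1.40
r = 1.15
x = -2.14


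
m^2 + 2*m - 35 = (m - 5)*(m + 7)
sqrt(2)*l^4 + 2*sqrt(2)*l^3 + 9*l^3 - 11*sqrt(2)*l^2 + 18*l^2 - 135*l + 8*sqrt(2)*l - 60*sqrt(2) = (l - 3)*(l + 5)*(l + 4*sqrt(2))*(sqrt(2)*l + 1)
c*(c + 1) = c^2 + c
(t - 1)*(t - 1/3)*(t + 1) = t^3 - t^2/3 - t + 1/3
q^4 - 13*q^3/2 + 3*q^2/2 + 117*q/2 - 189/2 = (q - 7/2)*(q - 3)^2*(q + 3)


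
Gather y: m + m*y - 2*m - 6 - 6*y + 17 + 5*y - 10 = -m + y*(m - 1) + 1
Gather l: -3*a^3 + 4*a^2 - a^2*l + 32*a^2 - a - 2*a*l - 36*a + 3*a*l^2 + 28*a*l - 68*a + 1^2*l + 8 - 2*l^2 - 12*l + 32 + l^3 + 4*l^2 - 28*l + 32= -3*a^3 + 36*a^2 - 105*a + l^3 + l^2*(3*a + 2) + l*(-a^2 + 26*a - 39) + 72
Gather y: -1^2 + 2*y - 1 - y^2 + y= -y^2 + 3*y - 2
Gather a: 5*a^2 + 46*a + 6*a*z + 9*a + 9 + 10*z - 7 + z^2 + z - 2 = 5*a^2 + a*(6*z + 55) + z^2 + 11*z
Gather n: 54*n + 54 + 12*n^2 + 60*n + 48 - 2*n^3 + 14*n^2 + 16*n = -2*n^3 + 26*n^2 + 130*n + 102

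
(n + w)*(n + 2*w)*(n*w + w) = n^3*w + 3*n^2*w^2 + n^2*w + 2*n*w^3 + 3*n*w^2 + 2*w^3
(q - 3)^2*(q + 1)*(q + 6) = q^4 + q^3 - 27*q^2 + 27*q + 54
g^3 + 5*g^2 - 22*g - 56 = (g - 4)*(g + 2)*(g + 7)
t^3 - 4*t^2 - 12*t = t*(t - 6)*(t + 2)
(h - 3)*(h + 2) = h^2 - h - 6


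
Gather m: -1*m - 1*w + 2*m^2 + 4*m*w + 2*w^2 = 2*m^2 + m*(4*w - 1) + 2*w^2 - w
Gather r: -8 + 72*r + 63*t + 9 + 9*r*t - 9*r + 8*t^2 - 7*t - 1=r*(9*t + 63) + 8*t^2 + 56*t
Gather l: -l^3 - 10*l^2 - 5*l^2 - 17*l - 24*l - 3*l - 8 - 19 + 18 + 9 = -l^3 - 15*l^2 - 44*l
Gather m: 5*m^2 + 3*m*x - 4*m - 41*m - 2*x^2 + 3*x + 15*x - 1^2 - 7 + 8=5*m^2 + m*(3*x - 45) - 2*x^2 + 18*x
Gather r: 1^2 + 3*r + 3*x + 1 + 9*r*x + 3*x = r*(9*x + 3) + 6*x + 2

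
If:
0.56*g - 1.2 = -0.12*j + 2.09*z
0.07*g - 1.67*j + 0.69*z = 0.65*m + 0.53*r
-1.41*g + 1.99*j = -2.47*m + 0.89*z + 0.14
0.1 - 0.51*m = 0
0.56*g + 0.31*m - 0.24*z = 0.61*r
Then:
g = 0.01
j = -0.43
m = 0.20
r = 0.34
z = -0.60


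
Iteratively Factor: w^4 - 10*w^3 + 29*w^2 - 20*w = (w - 5)*(w^3 - 5*w^2 + 4*w) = (w - 5)*(w - 1)*(w^2 - 4*w) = w*(w - 5)*(w - 1)*(w - 4)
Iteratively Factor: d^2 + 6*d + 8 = (d + 4)*(d + 2)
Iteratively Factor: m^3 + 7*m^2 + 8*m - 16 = (m - 1)*(m^2 + 8*m + 16) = (m - 1)*(m + 4)*(m + 4)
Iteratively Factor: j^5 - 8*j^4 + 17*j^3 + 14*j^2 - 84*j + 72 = (j - 3)*(j^4 - 5*j^3 + 2*j^2 + 20*j - 24) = (j - 3)*(j - 2)*(j^3 - 3*j^2 - 4*j + 12) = (j - 3)*(j - 2)^2*(j^2 - j - 6) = (j - 3)*(j - 2)^2*(j + 2)*(j - 3)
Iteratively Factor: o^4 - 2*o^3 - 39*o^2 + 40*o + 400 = (o + 4)*(o^3 - 6*o^2 - 15*o + 100) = (o - 5)*(o + 4)*(o^2 - o - 20) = (o - 5)^2*(o + 4)*(o + 4)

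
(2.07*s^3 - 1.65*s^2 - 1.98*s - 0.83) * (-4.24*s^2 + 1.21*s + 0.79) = -8.7768*s^5 + 9.5007*s^4 + 8.034*s^3 - 0.1801*s^2 - 2.5685*s - 0.6557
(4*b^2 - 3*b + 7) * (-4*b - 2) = -16*b^3 + 4*b^2 - 22*b - 14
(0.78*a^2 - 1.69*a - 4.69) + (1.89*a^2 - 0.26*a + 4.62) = 2.67*a^2 - 1.95*a - 0.0700000000000003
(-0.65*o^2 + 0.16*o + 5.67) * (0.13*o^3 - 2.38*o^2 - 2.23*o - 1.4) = -0.0845*o^5 + 1.5678*o^4 + 1.8058*o^3 - 12.9414*o^2 - 12.8681*o - 7.938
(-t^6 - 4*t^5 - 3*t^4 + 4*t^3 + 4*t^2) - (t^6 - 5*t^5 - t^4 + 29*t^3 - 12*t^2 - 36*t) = -2*t^6 + t^5 - 2*t^4 - 25*t^3 + 16*t^2 + 36*t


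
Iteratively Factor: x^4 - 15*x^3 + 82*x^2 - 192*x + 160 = (x - 4)*(x^3 - 11*x^2 + 38*x - 40) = (x - 4)^2*(x^2 - 7*x + 10) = (x - 5)*(x - 4)^2*(x - 2)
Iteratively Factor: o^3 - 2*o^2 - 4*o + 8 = (o + 2)*(o^2 - 4*o + 4) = (o - 2)*(o + 2)*(o - 2)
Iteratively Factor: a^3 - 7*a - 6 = (a - 3)*(a^2 + 3*a + 2) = (a - 3)*(a + 2)*(a + 1)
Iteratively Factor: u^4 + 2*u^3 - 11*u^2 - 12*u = (u - 3)*(u^3 + 5*u^2 + 4*u) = u*(u - 3)*(u^2 + 5*u + 4) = u*(u - 3)*(u + 4)*(u + 1)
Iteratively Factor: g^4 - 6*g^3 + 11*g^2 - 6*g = (g - 1)*(g^3 - 5*g^2 + 6*g) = g*(g - 1)*(g^2 - 5*g + 6) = g*(g - 2)*(g - 1)*(g - 3)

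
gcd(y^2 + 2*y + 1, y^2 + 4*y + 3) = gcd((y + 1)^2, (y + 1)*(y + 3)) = y + 1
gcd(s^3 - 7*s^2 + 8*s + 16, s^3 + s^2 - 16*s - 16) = s^2 - 3*s - 4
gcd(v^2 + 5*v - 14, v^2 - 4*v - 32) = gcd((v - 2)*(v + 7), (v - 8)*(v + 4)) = 1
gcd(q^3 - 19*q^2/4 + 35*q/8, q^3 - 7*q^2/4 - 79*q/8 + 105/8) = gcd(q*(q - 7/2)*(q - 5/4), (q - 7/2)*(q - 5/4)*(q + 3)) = q^2 - 19*q/4 + 35/8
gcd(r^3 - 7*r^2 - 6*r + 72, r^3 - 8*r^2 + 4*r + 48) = r^2 - 10*r + 24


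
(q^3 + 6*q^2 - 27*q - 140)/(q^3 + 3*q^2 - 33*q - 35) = (q + 4)/(q + 1)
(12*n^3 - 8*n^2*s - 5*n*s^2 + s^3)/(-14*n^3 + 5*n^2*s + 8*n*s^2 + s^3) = (-6*n + s)/(7*n + s)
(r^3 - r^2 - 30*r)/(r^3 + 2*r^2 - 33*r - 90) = r/(r + 3)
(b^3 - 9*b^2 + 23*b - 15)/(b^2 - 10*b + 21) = (b^2 - 6*b + 5)/(b - 7)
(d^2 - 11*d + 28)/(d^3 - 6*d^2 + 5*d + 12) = (d - 7)/(d^2 - 2*d - 3)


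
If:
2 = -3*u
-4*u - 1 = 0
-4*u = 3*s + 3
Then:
No Solution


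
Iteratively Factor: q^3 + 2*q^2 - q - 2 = (q + 1)*(q^2 + q - 2) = (q - 1)*(q + 1)*(q + 2)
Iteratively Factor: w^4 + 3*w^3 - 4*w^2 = (w)*(w^3 + 3*w^2 - 4*w) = w^2*(w^2 + 3*w - 4) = w^2*(w - 1)*(w + 4)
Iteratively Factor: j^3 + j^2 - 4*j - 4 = (j + 2)*(j^2 - j - 2) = (j + 1)*(j + 2)*(j - 2)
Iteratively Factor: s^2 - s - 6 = (s + 2)*(s - 3)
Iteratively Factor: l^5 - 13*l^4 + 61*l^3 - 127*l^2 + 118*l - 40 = (l - 5)*(l^4 - 8*l^3 + 21*l^2 - 22*l + 8) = (l - 5)*(l - 1)*(l^3 - 7*l^2 + 14*l - 8) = (l - 5)*(l - 1)^2*(l^2 - 6*l + 8) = (l - 5)*(l - 4)*(l - 1)^2*(l - 2)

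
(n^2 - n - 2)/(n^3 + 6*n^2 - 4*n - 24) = (n + 1)/(n^2 + 8*n + 12)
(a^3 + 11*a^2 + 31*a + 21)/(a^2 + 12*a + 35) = (a^2 + 4*a + 3)/(a + 5)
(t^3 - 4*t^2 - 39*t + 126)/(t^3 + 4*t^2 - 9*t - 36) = (t^2 - t - 42)/(t^2 + 7*t + 12)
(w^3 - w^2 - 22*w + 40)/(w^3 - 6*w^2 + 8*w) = (w + 5)/w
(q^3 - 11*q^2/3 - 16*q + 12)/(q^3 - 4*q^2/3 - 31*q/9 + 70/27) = 9*(q^2 - 3*q - 18)/(9*q^2 - 6*q - 35)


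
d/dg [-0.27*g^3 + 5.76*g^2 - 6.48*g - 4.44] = -0.81*g^2 + 11.52*g - 6.48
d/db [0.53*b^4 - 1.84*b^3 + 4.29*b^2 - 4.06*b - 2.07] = 2.12*b^3 - 5.52*b^2 + 8.58*b - 4.06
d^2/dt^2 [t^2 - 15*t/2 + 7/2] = 2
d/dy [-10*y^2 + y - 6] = 1 - 20*y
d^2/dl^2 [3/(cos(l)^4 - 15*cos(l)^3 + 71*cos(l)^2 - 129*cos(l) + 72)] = 3*(16*sin(l)^6 + 384*sin(l)^4*cos(l) - 1267*sin(l)^4 + 933*sin(l)^2 - 27333*cos(l)/8 + 8721*cos(3*l)/16 - 135*cos(5*l)/16 + 2880)/((cos(l) - 8)^3*(cos(l) - 3)^4*(cos(l) - 1)^3)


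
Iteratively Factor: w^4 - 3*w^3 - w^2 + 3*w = (w - 1)*(w^3 - 2*w^2 - 3*w) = w*(w - 1)*(w^2 - 2*w - 3) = w*(w - 3)*(w - 1)*(w + 1)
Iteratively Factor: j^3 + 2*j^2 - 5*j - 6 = (j - 2)*(j^2 + 4*j + 3) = (j - 2)*(j + 1)*(j + 3)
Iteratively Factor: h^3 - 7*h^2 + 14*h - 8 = (h - 1)*(h^2 - 6*h + 8) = (h - 2)*(h - 1)*(h - 4)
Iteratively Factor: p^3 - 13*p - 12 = (p + 3)*(p^2 - 3*p - 4) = (p - 4)*(p + 3)*(p + 1)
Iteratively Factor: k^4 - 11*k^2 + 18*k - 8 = (k - 1)*(k^3 + k^2 - 10*k + 8) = (k - 1)*(k + 4)*(k^2 - 3*k + 2) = (k - 1)^2*(k + 4)*(k - 2)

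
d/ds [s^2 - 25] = 2*s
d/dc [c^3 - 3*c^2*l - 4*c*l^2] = 3*c^2 - 6*c*l - 4*l^2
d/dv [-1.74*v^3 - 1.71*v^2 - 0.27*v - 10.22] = -5.22*v^2 - 3.42*v - 0.27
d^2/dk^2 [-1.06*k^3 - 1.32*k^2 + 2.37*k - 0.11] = -6.36*k - 2.64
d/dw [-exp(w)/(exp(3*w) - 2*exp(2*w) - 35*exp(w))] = 2*(exp(w) - 1)*exp(w)/(-exp(2*w) + 2*exp(w) + 35)^2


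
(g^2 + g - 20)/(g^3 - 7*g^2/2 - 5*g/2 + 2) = 2*(g + 5)/(2*g^2 + g - 1)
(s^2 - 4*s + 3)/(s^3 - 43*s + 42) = (s - 3)/(s^2 + s - 42)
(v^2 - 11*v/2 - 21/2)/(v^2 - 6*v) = (2*v^2 - 11*v - 21)/(2*v*(v - 6))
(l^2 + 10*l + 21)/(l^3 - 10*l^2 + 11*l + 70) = (l^2 + 10*l + 21)/(l^3 - 10*l^2 + 11*l + 70)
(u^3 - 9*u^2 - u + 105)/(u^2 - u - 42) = (u^2 - 2*u - 15)/(u + 6)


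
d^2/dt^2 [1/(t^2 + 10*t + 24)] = 2*(-t^2 - 10*t + 4*(t + 5)^2 - 24)/(t^2 + 10*t + 24)^3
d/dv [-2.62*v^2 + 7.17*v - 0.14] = 7.17 - 5.24*v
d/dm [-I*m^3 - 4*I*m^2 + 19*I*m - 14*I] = I*(-3*m^2 - 8*m + 19)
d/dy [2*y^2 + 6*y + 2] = 4*y + 6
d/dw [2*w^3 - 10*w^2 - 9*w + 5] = 6*w^2 - 20*w - 9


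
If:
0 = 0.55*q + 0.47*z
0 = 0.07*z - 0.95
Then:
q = -11.60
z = 13.57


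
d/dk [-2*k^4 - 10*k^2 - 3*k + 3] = -8*k^3 - 20*k - 3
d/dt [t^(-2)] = -2/t^3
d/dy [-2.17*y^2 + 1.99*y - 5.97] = 1.99 - 4.34*y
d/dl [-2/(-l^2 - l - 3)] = 2*(-2*l - 1)/(l^2 + l + 3)^2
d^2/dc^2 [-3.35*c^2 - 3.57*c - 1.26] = -6.70000000000000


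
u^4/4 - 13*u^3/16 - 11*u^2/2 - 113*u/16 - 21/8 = (u/4 + 1/2)*(u - 7)*(u + 3/4)*(u + 1)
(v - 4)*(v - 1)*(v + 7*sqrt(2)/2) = v^3 - 5*v^2 + 7*sqrt(2)*v^2/2 - 35*sqrt(2)*v/2 + 4*v + 14*sqrt(2)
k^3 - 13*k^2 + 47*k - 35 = (k - 7)*(k - 5)*(k - 1)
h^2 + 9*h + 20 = (h + 4)*(h + 5)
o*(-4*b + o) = -4*b*o + o^2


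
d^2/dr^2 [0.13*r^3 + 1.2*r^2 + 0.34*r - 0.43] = 0.78*r + 2.4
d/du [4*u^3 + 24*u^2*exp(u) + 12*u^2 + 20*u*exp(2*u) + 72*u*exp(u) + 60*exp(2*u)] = 24*u^2*exp(u) + 12*u^2 + 40*u*exp(2*u) + 120*u*exp(u) + 24*u + 140*exp(2*u) + 72*exp(u)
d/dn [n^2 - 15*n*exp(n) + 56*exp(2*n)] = -15*n*exp(n) + 2*n + 112*exp(2*n) - 15*exp(n)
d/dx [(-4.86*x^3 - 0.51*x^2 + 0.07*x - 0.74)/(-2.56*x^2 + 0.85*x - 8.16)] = (12.4416*x^4 - 8.262*x^3 + 118.7185*x^2 + 4.5344*x + 0.0578)/(6.5536*x^4 - 4.352*x^3 + 42.5017*x^2 - 13.872*x + 66.5856)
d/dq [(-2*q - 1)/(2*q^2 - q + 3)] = (-4*q^2 + 2*q + (2*q + 1)*(4*q - 1) - 6)/(2*q^2 - q + 3)^2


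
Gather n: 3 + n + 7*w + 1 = n + 7*w + 4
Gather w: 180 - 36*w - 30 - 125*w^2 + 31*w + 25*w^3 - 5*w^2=25*w^3 - 130*w^2 - 5*w + 150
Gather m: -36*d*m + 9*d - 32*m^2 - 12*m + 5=9*d - 32*m^2 + m*(-36*d - 12) + 5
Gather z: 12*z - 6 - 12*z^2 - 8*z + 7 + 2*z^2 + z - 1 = -10*z^2 + 5*z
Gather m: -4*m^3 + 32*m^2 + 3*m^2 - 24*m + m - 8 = -4*m^3 + 35*m^2 - 23*m - 8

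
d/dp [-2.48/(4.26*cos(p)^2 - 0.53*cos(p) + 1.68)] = (1.3144 - 21.1296*cos(p))*sin(p)/(4.26*cos(p)^2 - 0.53*cos(p) + 1.68)^2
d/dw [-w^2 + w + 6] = 1 - 2*w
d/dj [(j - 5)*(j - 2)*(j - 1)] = 3*j^2 - 16*j + 17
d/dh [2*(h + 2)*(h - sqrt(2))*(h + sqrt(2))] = 6*h^2 + 8*h - 4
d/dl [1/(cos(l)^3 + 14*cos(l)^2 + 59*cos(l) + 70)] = (3*cos(l)^2 + 28*cos(l) + 59)*sin(l)/(cos(l)^3 + 14*cos(l)^2 + 59*cos(l) + 70)^2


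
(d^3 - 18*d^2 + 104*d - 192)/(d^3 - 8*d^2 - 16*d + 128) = (d - 6)/(d + 4)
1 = 1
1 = 1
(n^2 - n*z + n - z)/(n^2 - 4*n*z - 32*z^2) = (-n^2 + n*z - n + z)/(-n^2 + 4*n*z + 32*z^2)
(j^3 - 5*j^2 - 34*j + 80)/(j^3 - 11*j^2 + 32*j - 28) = (j^2 - 3*j - 40)/(j^2 - 9*j + 14)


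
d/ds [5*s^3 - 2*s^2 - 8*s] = 15*s^2 - 4*s - 8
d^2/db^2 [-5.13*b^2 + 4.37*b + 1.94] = -10.2600000000000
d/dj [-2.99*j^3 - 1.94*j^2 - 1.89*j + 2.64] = -8.97*j^2 - 3.88*j - 1.89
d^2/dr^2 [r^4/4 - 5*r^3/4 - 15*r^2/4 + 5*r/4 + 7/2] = 3*r^2 - 15*r/2 - 15/2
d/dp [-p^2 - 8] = -2*p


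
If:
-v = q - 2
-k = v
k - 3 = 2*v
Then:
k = 1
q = 3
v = -1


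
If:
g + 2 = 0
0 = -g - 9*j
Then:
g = -2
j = 2/9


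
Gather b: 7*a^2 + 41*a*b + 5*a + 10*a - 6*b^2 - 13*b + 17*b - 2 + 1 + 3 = 7*a^2 + 15*a - 6*b^2 + b*(41*a + 4) + 2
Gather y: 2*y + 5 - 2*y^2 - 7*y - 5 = -2*y^2 - 5*y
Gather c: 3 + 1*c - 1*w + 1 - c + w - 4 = 0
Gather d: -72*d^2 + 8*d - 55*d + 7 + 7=-72*d^2 - 47*d + 14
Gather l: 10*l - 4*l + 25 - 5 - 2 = 6*l + 18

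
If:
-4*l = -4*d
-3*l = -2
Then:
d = 2/3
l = 2/3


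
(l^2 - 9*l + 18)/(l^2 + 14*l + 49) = (l^2 - 9*l + 18)/(l^2 + 14*l + 49)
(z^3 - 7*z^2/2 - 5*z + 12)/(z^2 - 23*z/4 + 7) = 2*(2*z^2 + z - 6)/(4*z - 7)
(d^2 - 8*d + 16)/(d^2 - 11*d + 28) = (d - 4)/(d - 7)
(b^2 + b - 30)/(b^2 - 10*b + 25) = (b + 6)/(b - 5)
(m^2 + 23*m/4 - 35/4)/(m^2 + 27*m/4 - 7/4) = (4*m - 5)/(4*m - 1)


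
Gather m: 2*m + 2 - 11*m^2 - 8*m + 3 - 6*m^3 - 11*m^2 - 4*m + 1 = -6*m^3 - 22*m^2 - 10*m + 6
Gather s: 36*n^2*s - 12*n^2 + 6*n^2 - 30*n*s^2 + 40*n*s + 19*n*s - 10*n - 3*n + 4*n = -6*n^2 - 30*n*s^2 - 9*n + s*(36*n^2 + 59*n)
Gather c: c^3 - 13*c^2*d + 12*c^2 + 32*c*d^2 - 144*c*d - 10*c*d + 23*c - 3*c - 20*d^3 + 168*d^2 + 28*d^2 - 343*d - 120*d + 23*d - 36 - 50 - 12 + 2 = c^3 + c^2*(12 - 13*d) + c*(32*d^2 - 154*d + 20) - 20*d^3 + 196*d^2 - 440*d - 96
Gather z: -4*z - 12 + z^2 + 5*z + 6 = z^2 + z - 6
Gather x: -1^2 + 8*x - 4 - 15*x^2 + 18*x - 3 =-15*x^2 + 26*x - 8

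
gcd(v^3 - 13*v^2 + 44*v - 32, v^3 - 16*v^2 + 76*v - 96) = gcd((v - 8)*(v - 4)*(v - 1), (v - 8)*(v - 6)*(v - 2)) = v - 8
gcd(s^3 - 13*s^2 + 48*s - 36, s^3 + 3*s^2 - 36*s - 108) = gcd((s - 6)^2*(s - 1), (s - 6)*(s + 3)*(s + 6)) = s - 6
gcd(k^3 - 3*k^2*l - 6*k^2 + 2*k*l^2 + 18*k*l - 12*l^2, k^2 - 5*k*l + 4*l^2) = k - l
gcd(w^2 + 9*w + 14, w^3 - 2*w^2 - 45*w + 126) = w + 7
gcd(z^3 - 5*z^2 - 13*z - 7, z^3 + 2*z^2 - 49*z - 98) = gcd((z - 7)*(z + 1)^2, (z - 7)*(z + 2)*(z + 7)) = z - 7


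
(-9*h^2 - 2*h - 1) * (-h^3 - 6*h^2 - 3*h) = 9*h^5 + 56*h^4 + 40*h^3 + 12*h^2 + 3*h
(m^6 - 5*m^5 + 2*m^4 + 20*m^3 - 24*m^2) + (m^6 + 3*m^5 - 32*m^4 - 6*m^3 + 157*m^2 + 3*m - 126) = 2*m^6 - 2*m^5 - 30*m^4 + 14*m^3 + 133*m^2 + 3*m - 126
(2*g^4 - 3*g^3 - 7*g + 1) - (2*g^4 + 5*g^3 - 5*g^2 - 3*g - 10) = -8*g^3 + 5*g^2 - 4*g + 11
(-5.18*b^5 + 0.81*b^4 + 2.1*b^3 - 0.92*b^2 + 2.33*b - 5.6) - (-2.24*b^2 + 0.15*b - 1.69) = -5.18*b^5 + 0.81*b^4 + 2.1*b^3 + 1.32*b^2 + 2.18*b - 3.91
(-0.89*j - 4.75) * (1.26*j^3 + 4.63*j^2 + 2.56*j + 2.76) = -1.1214*j^4 - 10.1057*j^3 - 24.2709*j^2 - 14.6164*j - 13.11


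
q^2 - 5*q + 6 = (q - 3)*(q - 2)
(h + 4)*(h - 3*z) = h^2 - 3*h*z + 4*h - 12*z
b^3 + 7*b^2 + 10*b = b*(b + 2)*(b + 5)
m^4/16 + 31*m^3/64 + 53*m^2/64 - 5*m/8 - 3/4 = (m/4 + 1)^2*(m - 1)*(m + 3/4)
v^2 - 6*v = v*(v - 6)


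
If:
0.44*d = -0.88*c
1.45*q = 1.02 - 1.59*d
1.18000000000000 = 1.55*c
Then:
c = 0.76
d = -1.52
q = 2.37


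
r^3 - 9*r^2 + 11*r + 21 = (r - 7)*(r - 3)*(r + 1)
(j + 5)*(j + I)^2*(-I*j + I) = -I*j^4 + 2*j^3 - 4*I*j^3 + 8*j^2 + 6*I*j^2 - 10*j + 4*I*j - 5*I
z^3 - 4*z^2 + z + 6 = (z - 3)*(z - 2)*(z + 1)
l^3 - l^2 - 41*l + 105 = (l - 5)*(l - 3)*(l + 7)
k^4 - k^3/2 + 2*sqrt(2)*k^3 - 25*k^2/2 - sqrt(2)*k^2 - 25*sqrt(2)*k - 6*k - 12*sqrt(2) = (k - 4)*(k + 1/2)*(k + 3)*(k + 2*sqrt(2))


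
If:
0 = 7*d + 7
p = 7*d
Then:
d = -1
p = -7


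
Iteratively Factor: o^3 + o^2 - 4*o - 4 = (o - 2)*(o^2 + 3*o + 2) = (o - 2)*(o + 1)*(o + 2)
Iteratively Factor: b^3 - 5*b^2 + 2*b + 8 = (b - 2)*(b^2 - 3*b - 4) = (b - 2)*(b + 1)*(b - 4)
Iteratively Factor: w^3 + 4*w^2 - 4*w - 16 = (w + 2)*(w^2 + 2*w - 8) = (w - 2)*(w + 2)*(w + 4)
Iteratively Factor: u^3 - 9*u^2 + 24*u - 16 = (u - 1)*(u^2 - 8*u + 16) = (u - 4)*(u - 1)*(u - 4)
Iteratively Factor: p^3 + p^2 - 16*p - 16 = (p - 4)*(p^2 + 5*p + 4) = (p - 4)*(p + 1)*(p + 4)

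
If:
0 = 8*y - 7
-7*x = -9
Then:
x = 9/7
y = 7/8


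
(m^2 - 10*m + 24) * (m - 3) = m^3 - 13*m^2 + 54*m - 72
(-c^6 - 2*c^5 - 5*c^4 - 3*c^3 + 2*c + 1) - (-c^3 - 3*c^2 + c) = -c^6 - 2*c^5 - 5*c^4 - 2*c^3 + 3*c^2 + c + 1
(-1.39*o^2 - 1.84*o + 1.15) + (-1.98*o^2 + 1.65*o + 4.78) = -3.37*o^2 - 0.19*o + 5.93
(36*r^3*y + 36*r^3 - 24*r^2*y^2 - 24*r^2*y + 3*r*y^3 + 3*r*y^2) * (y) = 36*r^3*y^2 + 36*r^3*y - 24*r^2*y^3 - 24*r^2*y^2 + 3*r*y^4 + 3*r*y^3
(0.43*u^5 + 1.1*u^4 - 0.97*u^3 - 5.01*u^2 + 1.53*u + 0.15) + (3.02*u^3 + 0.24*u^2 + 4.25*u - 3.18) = 0.43*u^5 + 1.1*u^4 + 2.05*u^3 - 4.77*u^2 + 5.78*u - 3.03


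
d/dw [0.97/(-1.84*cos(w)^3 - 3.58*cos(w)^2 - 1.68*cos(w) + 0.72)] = (5.3544*sin(w)^2 - 6.9452*cos(w) - 6.984)*sin(w)/(1.84*cos(w)^3 + 3.58*cos(w)^2 + 1.68*cos(w) - 0.72)^2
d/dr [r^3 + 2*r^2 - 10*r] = 3*r^2 + 4*r - 10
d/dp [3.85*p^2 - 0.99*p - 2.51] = 7.7*p - 0.99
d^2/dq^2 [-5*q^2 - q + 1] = -10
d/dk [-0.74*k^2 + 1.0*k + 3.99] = 1.0 - 1.48*k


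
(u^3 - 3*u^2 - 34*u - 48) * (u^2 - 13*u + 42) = u^5 - 16*u^4 + 47*u^3 + 268*u^2 - 804*u - 2016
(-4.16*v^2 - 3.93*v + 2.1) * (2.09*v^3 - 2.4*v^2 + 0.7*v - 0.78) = -8.6944*v^5 + 1.7703*v^4 + 10.909*v^3 - 4.5462*v^2 + 4.5354*v - 1.638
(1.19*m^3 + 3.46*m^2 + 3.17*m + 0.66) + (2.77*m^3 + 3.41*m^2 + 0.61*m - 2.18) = 3.96*m^3 + 6.87*m^2 + 3.78*m - 1.52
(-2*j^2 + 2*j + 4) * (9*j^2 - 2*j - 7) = -18*j^4 + 22*j^3 + 46*j^2 - 22*j - 28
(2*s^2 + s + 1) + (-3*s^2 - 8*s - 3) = -s^2 - 7*s - 2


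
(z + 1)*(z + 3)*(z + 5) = z^3 + 9*z^2 + 23*z + 15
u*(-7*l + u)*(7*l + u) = -49*l^2*u + u^3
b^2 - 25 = (b - 5)*(b + 5)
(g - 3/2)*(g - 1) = g^2 - 5*g/2 + 3/2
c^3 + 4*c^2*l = c^2*(c + 4*l)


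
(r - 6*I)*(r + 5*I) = r^2 - I*r + 30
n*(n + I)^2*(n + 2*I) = n^4 + 4*I*n^3 - 5*n^2 - 2*I*n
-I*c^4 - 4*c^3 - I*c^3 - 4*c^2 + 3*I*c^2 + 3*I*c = c*(c - 3*I)*(c - I)*(-I*c - I)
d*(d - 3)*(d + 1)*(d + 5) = d^4 + 3*d^3 - 13*d^2 - 15*d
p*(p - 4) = p^2 - 4*p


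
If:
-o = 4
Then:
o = -4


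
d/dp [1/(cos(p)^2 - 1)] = 2*cos(p)/sin(p)^3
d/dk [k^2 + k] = 2*k + 1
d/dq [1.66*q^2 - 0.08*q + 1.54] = 3.32*q - 0.08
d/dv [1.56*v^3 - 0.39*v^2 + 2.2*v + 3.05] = 4.68*v^2 - 0.78*v + 2.2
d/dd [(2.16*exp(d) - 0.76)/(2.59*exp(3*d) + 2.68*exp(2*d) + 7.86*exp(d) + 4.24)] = (-11.1888*exp(3*d) + 0.116399999999999*exp(2*d) + 4.0736*exp(d) + 15.132)*exp(d)/(6.7081*exp(6*d) + 13.8824*exp(5*d) + 47.8972*exp(4*d) + 64.0928*exp(3*d) + 84.506*exp(2*d) + 66.6528*exp(d) + 17.9776)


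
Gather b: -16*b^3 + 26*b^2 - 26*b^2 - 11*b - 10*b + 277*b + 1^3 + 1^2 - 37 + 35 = -16*b^3 + 256*b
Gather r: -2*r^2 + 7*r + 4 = -2*r^2 + 7*r + 4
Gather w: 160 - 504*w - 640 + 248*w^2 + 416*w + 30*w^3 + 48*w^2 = 30*w^3 + 296*w^2 - 88*w - 480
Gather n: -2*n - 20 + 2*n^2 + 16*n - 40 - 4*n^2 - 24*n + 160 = -2*n^2 - 10*n + 100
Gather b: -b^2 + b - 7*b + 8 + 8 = -b^2 - 6*b + 16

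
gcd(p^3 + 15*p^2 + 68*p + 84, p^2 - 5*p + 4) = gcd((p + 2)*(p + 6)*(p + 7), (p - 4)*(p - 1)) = 1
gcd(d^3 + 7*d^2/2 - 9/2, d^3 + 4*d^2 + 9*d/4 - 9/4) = d^2 + 9*d/2 + 9/2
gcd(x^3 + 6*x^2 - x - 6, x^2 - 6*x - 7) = x + 1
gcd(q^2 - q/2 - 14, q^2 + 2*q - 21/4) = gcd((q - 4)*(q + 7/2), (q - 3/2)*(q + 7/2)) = q + 7/2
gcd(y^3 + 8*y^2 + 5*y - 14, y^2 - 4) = y + 2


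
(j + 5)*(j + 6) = j^2 + 11*j + 30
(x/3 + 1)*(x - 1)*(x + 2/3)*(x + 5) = x^4/3 + 23*x^3/9 + 35*x^2/9 - 31*x/9 - 10/3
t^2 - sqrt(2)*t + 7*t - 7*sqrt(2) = (t + 7)*(t - sqrt(2))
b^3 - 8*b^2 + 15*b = b*(b - 5)*(b - 3)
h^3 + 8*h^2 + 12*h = h*(h + 2)*(h + 6)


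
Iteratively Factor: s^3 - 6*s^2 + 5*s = (s)*(s^2 - 6*s + 5) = s*(s - 5)*(s - 1)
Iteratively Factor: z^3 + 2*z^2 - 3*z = (z + 3)*(z^2 - z) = (z - 1)*(z + 3)*(z)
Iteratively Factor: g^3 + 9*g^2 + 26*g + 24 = (g + 2)*(g^2 + 7*g + 12) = (g + 2)*(g + 4)*(g + 3)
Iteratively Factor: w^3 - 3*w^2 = (w)*(w^2 - 3*w) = w*(w - 3)*(w)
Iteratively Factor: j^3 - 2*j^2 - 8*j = (j)*(j^2 - 2*j - 8) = j*(j - 4)*(j + 2)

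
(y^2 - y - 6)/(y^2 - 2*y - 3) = (y + 2)/(y + 1)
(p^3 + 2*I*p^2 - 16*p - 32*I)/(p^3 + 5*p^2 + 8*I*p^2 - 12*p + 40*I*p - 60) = (p^2 - 16)/(p^2 + p*(5 + 6*I) + 30*I)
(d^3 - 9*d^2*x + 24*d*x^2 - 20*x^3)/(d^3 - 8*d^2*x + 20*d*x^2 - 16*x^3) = (-d + 5*x)/(-d + 4*x)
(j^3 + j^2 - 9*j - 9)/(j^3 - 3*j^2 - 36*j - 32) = (j^2 - 9)/(j^2 - 4*j - 32)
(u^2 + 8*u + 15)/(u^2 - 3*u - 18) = (u + 5)/(u - 6)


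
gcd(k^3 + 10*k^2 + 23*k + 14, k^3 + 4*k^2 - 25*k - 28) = k^2 + 8*k + 7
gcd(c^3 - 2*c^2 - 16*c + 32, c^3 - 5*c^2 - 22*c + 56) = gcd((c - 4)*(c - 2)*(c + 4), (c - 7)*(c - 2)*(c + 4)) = c^2 + 2*c - 8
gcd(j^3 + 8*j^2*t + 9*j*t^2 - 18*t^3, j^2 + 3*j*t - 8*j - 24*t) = j + 3*t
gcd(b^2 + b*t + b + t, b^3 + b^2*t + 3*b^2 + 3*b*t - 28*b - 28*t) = b + t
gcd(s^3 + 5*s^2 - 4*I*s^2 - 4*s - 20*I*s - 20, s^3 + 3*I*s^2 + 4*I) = 1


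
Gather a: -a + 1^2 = 1 - a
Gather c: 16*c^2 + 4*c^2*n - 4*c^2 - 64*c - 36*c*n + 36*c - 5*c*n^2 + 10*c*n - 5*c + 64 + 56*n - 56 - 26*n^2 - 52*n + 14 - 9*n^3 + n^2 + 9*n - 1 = c^2*(4*n + 12) + c*(-5*n^2 - 26*n - 33) - 9*n^3 - 25*n^2 + 13*n + 21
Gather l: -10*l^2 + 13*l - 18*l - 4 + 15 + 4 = -10*l^2 - 5*l + 15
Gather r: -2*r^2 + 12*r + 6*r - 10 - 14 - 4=-2*r^2 + 18*r - 28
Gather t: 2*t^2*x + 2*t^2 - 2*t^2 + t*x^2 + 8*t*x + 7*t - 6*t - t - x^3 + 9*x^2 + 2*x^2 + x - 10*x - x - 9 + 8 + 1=2*t^2*x + t*(x^2 + 8*x) - x^3 + 11*x^2 - 10*x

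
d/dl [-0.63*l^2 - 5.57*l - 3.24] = -1.26*l - 5.57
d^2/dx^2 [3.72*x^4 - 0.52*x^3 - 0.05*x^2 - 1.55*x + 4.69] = 44.64*x^2 - 3.12*x - 0.1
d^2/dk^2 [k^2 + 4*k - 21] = 2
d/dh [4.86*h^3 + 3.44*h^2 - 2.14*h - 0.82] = 14.58*h^2 + 6.88*h - 2.14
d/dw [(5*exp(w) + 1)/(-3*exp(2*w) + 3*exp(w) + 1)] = (15*exp(2*w) + 6*exp(w) + 2)*exp(w)/(9*exp(4*w) - 18*exp(3*w) + 3*exp(2*w) + 6*exp(w) + 1)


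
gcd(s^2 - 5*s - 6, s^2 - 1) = s + 1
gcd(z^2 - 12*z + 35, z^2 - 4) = 1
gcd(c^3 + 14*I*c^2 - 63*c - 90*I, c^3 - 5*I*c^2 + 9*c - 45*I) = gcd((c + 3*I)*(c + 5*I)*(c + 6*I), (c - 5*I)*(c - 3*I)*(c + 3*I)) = c + 3*I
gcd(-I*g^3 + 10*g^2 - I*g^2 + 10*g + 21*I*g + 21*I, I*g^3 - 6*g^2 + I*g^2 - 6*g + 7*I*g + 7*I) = g^2 + g*(1 + 7*I) + 7*I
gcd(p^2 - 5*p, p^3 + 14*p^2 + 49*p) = p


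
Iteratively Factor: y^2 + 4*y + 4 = (y + 2)*(y + 2)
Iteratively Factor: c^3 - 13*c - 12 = (c + 3)*(c^2 - 3*c - 4) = (c + 1)*(c + 3)*(c - 4)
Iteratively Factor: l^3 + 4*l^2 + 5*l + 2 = (l + 2)*(l^2 + 2*l + 1) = (l + 1)*(l + 2)*(l + 1)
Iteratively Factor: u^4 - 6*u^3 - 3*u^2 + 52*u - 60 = (u - 5)*(u^3 - u^2 - 8*u + 12) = (u - 5)*(u - 2)*(u^2 + u - 6) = (u - 5)*(u - 2)^2*(u + 3)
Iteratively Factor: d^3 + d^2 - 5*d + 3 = (d + 3)*(d^2 - 2*d + 1) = (d - 1)*(d + 3)*(d - 1)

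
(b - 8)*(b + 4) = b^2 - 4*b - 32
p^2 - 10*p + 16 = (p - 8)*(p - 2)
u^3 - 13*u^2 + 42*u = u*(u - 7)*(u - 6)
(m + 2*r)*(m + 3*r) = m^2 + 5*m*r + 6*r^2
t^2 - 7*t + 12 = (t - 4)*(t - 3)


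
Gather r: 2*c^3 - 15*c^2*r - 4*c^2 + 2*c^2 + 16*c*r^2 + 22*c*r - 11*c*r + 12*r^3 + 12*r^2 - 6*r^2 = 2*c^3 - 2*c^2 + 12*r^3 + r^2*(16*c + 6) + r*(-15*c^2 + 11*c)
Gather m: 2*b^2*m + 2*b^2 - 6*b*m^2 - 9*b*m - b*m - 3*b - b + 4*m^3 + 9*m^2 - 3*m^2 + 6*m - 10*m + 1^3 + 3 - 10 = 2*b^2 - 4*b + 4*m^3 + m^2*(6 - 6*b) + m*(2*b^2 - 10*b - 4) - 6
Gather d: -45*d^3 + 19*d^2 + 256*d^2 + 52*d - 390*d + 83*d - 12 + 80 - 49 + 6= -45*d^3 + 275*d^2 - 255*d + 25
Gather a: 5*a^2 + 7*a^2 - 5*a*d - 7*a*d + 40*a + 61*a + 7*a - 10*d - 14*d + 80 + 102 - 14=12*a^2 + a*(108 - 12*d) - 24*d + 168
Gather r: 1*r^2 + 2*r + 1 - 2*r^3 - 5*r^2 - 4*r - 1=-2*r^3 - 4*r^2 - 2*r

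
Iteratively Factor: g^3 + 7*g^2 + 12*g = (g + 4)*(g^2 + 3*g) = g*(g + 4)*(g + 3)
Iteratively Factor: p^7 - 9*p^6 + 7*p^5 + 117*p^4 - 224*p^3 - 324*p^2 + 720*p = (p + 3)*(p^6 - 12*p^5 + 43*p^4 - 12*p^3 - 188*p^2 + 240*p) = p*(p + 3)*(p^5 - 12*p^4 + 43*p^3 - 12*p^2 - 188*p + 240) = p*(p - 3)*(p + 3)*(p^4 - 9*p^3 + 16*p^2 + 36*p - 80) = p*(p - 4)*(p - 3)*(p + 3)*(p^3 - 5*p^2 - 4*p + 20) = p*(p - 4)*(p - 3)*(p - 2)*(p + 3)*(p^2 - 3*p - 10) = p*(p - 4)*(p - 3)*(p - 2)*(p + 2)*(p + 3)*(p - 5)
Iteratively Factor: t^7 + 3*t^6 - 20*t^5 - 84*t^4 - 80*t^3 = (t)*(t^6 + 3*t^5 - 20*t^4 - 84*t^3 - 80*t^2) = t*(t + 2)*(t^5 + t^4 - 22*t^3 - 40*t^2) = t*(t + 2)^2*(t^4 - t^3 - 20*t^2) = t^2*(t + 2)^2*(t^3 - t^2 - 20*t) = t^2*(t - 5)*(t + 2)^2*(t^2 + 4*t) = t^3*(t - 5)*(t + 2)^2*(t + 4)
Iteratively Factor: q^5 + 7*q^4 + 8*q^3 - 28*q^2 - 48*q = (q - 2)*(q^4 + 9*q^3 + 26*q^2 + 24*q) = (q - 2)*(q + 2)*(q^3 + 7*q^2 + 12*q) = q*(q - 2)*(q + 2)*(q^2 + 7*q + 12) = q*(q - 2)*(q + 2)*(q + 4)*(q + 3)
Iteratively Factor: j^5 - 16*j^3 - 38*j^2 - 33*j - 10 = (j + 2)*(j^4 - 2*j^3 - 12*j^2 - 14*j - 5) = (j + 1)*(j + 2)*(j^3 - 3*j^2 - 9*j - 5) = (j - 5)*(j + 1)*(j + 2)*(j^2 + 2*j + 1) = (j - 5)*(j + 1)^2*(j + 2)*(j + 1)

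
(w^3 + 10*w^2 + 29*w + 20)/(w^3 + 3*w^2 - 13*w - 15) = (w + 4)/(w - 3)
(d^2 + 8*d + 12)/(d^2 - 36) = (d + 2)/(d - 6)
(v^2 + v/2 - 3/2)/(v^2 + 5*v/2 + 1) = (2*v^2 + v - 3)/(2*v^2 + 5*v + 2)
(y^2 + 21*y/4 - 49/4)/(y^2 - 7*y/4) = (y + 7)/y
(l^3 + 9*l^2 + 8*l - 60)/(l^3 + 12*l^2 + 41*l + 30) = (l - 2)/(l + 1)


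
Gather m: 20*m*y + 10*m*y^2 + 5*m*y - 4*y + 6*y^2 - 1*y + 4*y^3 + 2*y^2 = m*(10*y^2 + 25*y) + 4*y^3 + 8*y^2 - 5*y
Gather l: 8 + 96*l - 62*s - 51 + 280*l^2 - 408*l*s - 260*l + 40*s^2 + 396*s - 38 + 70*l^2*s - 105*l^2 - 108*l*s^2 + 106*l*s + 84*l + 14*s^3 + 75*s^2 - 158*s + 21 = l^2*(70*s + 175) + l*(-108*s^2 - 302*s - 80) + 14*s^3 + 115*s^2 + 176*s - 60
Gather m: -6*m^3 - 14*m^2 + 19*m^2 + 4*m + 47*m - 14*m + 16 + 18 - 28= -6*m^3 + 5*m^2 + 37*m + 6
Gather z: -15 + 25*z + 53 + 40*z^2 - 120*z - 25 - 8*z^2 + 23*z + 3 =32*z^2 - 72*z + 16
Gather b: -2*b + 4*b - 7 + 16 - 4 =2*b + 5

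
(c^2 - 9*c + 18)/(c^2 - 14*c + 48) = (c - 3)/(c - 8)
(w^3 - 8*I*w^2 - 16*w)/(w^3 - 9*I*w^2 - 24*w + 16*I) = w/(w - I)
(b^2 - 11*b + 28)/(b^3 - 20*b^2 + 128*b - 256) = (b - 7)/(b^2 - 16*b + 64)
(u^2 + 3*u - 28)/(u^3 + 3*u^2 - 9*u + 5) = (u^2 + 3*u - 28)/(u^3 + 3*u^2 - 9*u + 5)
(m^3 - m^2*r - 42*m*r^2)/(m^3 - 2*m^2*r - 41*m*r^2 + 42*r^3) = m/(m - r)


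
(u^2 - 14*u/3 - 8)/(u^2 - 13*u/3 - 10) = (3*u + 4)/(3*u + 5)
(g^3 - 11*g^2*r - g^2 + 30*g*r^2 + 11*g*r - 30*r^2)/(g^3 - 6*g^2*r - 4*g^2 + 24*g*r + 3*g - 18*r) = (g - 5*r)/(g - 3)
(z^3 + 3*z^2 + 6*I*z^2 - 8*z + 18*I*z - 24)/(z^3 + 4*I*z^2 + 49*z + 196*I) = (z^2 + z*(3 + 2*I) + 6*I)/(z^2 + 49)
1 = 1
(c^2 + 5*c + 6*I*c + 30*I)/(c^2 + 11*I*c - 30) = (c + 5)/(c + 5*I)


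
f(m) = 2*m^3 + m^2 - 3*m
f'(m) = 6*m^2 + 2*m - 3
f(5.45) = 337.11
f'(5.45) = 186.12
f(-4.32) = -129.62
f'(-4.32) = 100.33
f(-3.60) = -69.55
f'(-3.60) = 67.56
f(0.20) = -0.54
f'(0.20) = -2.36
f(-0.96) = 2.03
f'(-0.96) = 0.61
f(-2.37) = -13.90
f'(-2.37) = 25.96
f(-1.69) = -1.73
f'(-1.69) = 10.76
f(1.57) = 5.49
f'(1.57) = 14.93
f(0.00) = 0.00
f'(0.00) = -3.00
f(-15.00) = -6480.00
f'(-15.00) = 1317.00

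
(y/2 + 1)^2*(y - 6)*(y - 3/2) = y^4/4 - 7*y^3/8 - 17*y^2/4 + 3*y/2 + 9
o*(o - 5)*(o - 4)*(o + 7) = o^4 - 2*o^3 - 43*o^2 + 140*o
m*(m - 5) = m^2 - 5*m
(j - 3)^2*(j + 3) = j^3 - 3*j^2 - 9*j + 27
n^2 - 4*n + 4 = (n - 2)^2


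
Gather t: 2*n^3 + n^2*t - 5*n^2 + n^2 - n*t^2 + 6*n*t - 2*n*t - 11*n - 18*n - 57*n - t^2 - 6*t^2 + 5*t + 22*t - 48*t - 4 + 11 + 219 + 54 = 2*n^3 - 4*n^2 - 86*n + t^2*(-n - 7) + t*(n^2 + 4*n - 21) + 280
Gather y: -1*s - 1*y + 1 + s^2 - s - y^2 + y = s^2 - 2*s - y^2 + 1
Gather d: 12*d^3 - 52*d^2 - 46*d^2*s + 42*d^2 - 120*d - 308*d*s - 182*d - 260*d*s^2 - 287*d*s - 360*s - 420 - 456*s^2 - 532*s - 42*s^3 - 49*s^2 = 12*d^3 + d^2*(-46*s - 10) + d*(-260*s^2 - 595*s - 302) - 42*s^3 - 505*s^2 - 892*s - 420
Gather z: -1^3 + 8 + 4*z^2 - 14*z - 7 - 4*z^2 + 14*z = 0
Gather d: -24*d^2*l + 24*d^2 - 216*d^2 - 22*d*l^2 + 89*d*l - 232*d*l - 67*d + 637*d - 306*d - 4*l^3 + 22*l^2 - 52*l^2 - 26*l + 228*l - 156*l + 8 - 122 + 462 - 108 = d^2*(-24*l - 192) + d*(-22*l^2 - 143*l + 264) - 4*l^3 - 30*l^2 + 46*l + 240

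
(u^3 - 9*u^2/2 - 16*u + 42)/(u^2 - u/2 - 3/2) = (-2*u^3 + 9*u^2 + 32*u - 84)/(-2*u^2 + u + 3)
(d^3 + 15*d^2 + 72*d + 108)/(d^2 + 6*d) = d + 9 + 18/d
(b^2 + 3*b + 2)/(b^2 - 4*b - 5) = (b + 2)/(b - 5)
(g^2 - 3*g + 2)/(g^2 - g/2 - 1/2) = 2*(g - 2)/(2*g + 1)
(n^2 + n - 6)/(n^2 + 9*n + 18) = (n - 2)/(n + 6)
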